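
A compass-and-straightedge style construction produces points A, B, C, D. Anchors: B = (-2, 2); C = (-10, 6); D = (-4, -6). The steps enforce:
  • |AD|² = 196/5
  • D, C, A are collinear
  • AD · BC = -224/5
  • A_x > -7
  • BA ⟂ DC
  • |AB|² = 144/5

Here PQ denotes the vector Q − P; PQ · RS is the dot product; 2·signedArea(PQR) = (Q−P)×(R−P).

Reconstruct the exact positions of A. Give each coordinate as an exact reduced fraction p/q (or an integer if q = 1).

A = (-34/5, -2/5)

1. A_x = -34/5  [D, C, A are collinear ∩ BA ⟂ DC]
2. A_y = -2/5  [D, C, A are collinear ∩ BA ⟂ DC]
   → A = (-34/5, -2/5)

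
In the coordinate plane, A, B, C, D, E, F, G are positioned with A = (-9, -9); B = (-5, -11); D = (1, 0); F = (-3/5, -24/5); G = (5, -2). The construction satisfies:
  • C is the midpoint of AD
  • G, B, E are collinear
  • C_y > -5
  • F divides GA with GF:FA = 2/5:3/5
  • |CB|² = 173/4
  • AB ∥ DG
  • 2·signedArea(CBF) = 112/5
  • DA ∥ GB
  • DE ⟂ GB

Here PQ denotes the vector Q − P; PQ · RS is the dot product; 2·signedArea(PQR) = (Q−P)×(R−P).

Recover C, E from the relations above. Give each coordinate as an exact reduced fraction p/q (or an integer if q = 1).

1. C_x = -4  [C is the midpoint of AD]
2. C_y = -9/2  [C is the midpoint of AD]
   → C = (-4, -9/2)
3. E_x = 685/181  [G, B, E are collinear ∩ DE ⟂ GB]
4. E_y = -560/181  [G, B, E are collinear ∩ DE ⟂ GB]
   → E = (685/181, -560/181)

C = (-4, -9/2)
E = (685/181, -560/181)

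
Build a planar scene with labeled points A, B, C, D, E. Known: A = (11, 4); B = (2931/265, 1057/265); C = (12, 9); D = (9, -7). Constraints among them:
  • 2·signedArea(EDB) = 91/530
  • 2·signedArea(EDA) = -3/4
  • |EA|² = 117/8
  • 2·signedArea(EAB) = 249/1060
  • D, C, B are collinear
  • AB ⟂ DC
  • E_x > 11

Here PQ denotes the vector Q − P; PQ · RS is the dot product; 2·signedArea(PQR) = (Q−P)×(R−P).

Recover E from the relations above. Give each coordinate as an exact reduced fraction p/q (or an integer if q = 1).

1. E_x = 47/4  [2·signedArea(EDB) = 91/530 ∩ 2·signedArea(EAB) = 249/1060]
2. E_y = 31/4  [2·signedArea(EDB) = 91/530 ∩ 2·signedArea(EAB) = 249/1060]
   → E = (47/4, 31/4)

E = (47/4, 31/4)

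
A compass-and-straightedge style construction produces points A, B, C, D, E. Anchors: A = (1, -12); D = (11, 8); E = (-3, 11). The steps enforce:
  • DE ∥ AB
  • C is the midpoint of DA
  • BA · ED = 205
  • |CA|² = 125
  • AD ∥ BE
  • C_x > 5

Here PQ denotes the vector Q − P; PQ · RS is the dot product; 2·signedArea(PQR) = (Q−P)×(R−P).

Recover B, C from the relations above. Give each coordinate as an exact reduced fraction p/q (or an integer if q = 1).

1. B_x = -13  [AD ∥ BE ∩ DE ∥ AB]
2. B_y = -9  [AD ∥ BE ∩ DE ∥ AB]
   → B = (-13, -9)
3. C_x = 6  [C is the midpoint of DA]
4. C_y = -2  [C is the midpoint of DA]
   → C = (6, -2)

B = (-13, -9)
C = (6, -2)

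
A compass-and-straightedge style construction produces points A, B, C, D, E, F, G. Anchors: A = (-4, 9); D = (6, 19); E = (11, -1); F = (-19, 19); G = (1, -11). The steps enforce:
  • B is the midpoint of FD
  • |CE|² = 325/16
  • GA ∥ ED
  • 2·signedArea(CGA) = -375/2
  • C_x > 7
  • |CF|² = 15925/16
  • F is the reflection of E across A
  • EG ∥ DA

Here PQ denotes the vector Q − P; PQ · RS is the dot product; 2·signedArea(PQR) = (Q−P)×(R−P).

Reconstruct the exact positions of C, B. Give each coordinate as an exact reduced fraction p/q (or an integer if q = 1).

B = (-13/2, 19)
C = (29/4, 3/2)

1. C_x = 29/4  [line -20·x + -5·y + 305/2 = 0 ∩ |CF|² = 15925/16]
2. C_y = 3/2  [line -20·x + -5·y + 305/2 = 0 ∩ |CF|² = 15925/16]
   → C = (29/4, 3/2)
3. B_x = -13/2  [B is the midpoint of FD]
4. B_y = 19  [B is the midpoint of FD]
   → B = (-13/2, 19)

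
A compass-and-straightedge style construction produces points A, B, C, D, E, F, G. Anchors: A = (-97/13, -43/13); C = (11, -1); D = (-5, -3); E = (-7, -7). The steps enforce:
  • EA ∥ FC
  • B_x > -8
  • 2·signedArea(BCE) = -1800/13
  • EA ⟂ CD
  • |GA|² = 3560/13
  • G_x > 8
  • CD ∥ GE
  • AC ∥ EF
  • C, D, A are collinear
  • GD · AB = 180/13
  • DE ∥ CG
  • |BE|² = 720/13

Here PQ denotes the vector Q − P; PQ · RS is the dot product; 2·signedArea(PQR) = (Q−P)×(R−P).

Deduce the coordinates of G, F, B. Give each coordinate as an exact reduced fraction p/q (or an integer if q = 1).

B = (-103/13, 5/13)
F = (149/13, -61/13)
G = (9, -5)

1. G_x = 9  [CD ∥ GE ∩ DE ∥ CG]
2. G_y = -5  [CD ∥ GE ∩ DE ∥ CG]
   → G = (9, -5)
3. F_x = 149/13  [EA ∥ FC ∩ AC ∥ EF]
4. F_y = -61/13  [EA ∥ FC ∩ AC ∥ EF]
   → F = (149/13, -61/13)
5. B_x = -103/13  [2·signedArea(BCE) = -1800/13 ∩ GD · AB = 180/13]
6. B_y = 5/13  [2·signedArea(BCE) = -1800/13 ∩ GD · AB = 180/13]
   → B = (-103/13, 5/13)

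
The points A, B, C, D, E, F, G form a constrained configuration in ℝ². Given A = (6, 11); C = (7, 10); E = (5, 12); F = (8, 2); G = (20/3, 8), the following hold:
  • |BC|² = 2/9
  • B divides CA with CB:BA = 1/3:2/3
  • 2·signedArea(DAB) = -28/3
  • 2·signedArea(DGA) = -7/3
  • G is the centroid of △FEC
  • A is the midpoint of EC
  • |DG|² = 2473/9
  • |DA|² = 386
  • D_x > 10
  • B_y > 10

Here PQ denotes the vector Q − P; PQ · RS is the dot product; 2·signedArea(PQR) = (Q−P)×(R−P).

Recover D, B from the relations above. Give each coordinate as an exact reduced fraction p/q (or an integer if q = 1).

B = (20/3, 31/3)
D = (11, -8)

1. D_x = 11  [line -3·x + -2/3·y + 83/3 = 0 ∩ |DA|² = 386]
2. D_y = -8  [line -3·x + -2/3·y + 83/3 = 0 ∩ |DA|² = 386]
   → D = (11, -8)
3. B_x = 20/3  [2·signedArea(DAB) = -28/3 ∩ B divides CA with CB:BA = 1/3:2/3]
4. B_y = 31/3  [2·signedArea(DAB) = -28/3 ∩ B divides CA with CB:BA = 1/3:2/3]
   → B = (20/3, 31/3)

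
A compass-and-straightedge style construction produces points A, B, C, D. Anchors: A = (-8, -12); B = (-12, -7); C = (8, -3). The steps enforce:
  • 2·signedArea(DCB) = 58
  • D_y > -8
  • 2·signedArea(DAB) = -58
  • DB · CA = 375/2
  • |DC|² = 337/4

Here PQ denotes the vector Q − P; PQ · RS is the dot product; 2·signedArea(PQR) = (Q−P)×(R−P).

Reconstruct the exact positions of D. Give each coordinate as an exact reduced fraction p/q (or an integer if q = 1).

D = (0, -15/2)

1. D_x = 0  [2·signedArea(DCB) = 58 ∩ 2·signedArea(DAB) = -58]
2. D_y = -15/2  [2·signedArea(DCB) = 58 ∩ 2·signedArea(DAB) = -58]
   → D = (0, -15/2)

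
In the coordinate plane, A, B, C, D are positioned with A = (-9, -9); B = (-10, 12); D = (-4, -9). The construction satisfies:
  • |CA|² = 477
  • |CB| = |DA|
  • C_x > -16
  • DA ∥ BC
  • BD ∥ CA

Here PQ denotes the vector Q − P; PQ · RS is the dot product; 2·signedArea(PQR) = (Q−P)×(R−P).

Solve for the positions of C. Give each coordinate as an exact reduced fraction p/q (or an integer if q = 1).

1. C_x = -15  [BD ∥ CA ∩ DA ∥ BC]
2. C_y = 12  [BD ∥ CA ∩ DA ∥ BC]
   → C = (-15, 12)

C = (-15, 12)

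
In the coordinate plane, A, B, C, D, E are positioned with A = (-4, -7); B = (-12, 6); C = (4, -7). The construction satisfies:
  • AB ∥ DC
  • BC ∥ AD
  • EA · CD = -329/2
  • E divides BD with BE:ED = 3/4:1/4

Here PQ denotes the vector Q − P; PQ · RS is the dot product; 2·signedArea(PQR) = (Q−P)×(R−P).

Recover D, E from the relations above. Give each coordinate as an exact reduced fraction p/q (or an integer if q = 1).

D = (12, -20)
E = (6, -27/2)

1. D_x = 12  [AB ∥ DC ∩ BC ∥ AD]
2. D_y = -20  [AB ∥ DC ∩ BC ∥ AD]
   → D = (12, -20)
3. E_x = 6  [E divides BD with BE:ED = 3/4:1/4]
4. E_y = -27/2  [E divides BD with BE:ED = 3/4:1/4]
   → E = (6, -27/2)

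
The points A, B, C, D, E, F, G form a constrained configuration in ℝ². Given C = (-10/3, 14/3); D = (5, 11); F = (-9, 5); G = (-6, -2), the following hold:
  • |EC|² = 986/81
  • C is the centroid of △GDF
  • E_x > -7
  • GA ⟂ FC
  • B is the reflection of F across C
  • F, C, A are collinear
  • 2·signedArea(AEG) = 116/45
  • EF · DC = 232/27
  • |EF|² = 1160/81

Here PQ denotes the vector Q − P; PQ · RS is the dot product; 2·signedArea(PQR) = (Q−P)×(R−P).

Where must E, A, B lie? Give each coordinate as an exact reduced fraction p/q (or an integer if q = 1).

A = (-28/5, 24/5)
B = (7/3, 13/3)
E = (-55/9, 23/9)

1. E_x = -55/9  [line 25/3·x + 19/3·y + 938/27 = 0 ∩ |EF|² = 1160/81]
2. E_y = 23/9  [line 25/3·x + 19/3·y + 938/27 = 0 ∩ |EF|² = 1160/81]
   → E = (-55/9, 23/9)
3. A_x = -28/5  [F, C, A are collinear ∩ GA ⟂ FC]
4. A_y = 24/5  [F, C, A are collinear ∩ GA ⟂ FC]
   → A = (-28/5, 24/5)
5. B_x = 7/3  [B is the reflection of F across C]
6. B_y = 13/3  [B is the reflection of F across C]
   → B = (7/3, 13/3)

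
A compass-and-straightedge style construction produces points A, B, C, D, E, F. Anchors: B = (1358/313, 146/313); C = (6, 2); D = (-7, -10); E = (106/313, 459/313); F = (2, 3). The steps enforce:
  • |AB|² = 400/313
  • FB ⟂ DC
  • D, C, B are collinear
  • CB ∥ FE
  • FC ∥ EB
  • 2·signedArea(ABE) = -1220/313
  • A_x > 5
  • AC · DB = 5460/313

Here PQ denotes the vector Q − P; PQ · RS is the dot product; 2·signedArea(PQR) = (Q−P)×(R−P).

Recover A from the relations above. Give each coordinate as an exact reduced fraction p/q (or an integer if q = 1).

1. A_x = 1618/313  [2·signedArea(ABE) = -1220/313 ∩ AC · DB = 5460/313]
2. A_y = 386/313  [2·signedArea(ABE) = -1220/313 ∩ AC · DB = 5460/313]
   → A = (1618/313, 386/313)

A = (1618/313, 386/313)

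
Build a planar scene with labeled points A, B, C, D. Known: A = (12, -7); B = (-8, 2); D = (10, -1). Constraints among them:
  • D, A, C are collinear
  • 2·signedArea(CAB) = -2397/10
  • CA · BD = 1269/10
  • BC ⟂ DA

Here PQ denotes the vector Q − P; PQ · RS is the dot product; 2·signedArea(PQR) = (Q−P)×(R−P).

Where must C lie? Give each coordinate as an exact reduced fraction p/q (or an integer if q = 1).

C = (73/10, 71/10)

1. C_x = 73/10  [D, A, C are collinear ∩ BC ⟂ DA]
2. C_y = 71/10  [D, A, C are collinear ∩ BC ⟂ DA]
   → C = (73/10, 71/10)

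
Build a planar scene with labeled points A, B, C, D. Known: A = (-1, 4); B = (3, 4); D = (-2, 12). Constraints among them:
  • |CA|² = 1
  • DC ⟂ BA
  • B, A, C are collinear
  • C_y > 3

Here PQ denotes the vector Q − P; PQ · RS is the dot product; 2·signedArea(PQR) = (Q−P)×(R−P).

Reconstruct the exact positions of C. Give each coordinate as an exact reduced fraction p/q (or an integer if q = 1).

C = (-2, 4)

1. C_x = -2  [B, A, C are collinear ∩ DC ⟂ BA]
2. C_y = 4  [B, A, C are collinear ∩ DC ⟂ BA]
   → C = (-2, 4)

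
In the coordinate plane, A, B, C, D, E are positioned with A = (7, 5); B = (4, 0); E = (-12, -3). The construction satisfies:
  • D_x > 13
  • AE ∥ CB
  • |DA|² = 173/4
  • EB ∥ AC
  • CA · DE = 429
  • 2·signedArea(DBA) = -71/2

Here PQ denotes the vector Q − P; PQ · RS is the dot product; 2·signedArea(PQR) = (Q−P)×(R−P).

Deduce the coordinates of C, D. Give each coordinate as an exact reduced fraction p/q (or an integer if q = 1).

1. C_x = 23  [AE ∥ CB ∩ EB ∥ AC]
2. C_y = 8  [AE ∥ CB ∩ EB ∥ AC]
   → C = (23, 8)
3. D_x = 27/2  [2·signedArea(DBA) = -71/2 ∩ CA · DE = 429]
4. D_y = 4  [2·signedArea(DBA) = -71/2 ∩ CA · DE = 429]
   → D = (27/2, 4)

C = (23, 8)
D = (27/2, 4)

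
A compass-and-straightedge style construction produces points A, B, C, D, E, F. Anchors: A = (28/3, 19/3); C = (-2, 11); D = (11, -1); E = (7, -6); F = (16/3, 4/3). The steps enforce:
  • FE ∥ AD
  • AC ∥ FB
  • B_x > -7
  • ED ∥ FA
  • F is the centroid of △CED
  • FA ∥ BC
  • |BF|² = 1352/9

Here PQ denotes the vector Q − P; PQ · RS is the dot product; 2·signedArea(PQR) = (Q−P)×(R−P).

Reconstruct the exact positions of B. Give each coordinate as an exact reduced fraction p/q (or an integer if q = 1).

B = (-6, 6)

1. B_x = -6  [FA ∥ BC ∩ AC ∥ FB]
2. B_y = 6  [FA ∥ BC ∩ AC ∥ FB]
   → B = (-6, 6)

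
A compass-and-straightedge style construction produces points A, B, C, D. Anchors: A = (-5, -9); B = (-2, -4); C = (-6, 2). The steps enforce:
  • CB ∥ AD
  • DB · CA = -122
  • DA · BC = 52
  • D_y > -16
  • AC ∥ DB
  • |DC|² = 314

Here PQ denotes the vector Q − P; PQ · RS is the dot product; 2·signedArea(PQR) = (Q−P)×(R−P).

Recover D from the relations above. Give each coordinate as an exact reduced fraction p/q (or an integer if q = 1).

D = (-1, -15)

1. D_x = -1  [AC ∥ DB ∩ CB ∥ AD]
2. D_y = -15  [AC ∥ DB ∩ CB ∥ AD]
   → D = (-1, -15)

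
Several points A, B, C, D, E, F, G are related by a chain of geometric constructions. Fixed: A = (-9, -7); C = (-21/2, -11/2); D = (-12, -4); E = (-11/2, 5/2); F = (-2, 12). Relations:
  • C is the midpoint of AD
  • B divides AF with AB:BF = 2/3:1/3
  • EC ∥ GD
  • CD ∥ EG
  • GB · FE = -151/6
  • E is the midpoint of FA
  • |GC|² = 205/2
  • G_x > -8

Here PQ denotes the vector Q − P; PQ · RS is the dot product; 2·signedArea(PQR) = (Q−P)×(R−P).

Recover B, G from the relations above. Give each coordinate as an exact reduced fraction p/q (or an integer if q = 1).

1. B_x = -13/3  [B divides AF with AB:BF = 2/3:1/3]
2. B_y = 17/3  [B divides AF with AB:BF = 2/3:1/3]
   → B = (-13/3, 17/3)
3. G_x = -7  [EC ∥ GD ∩ CD ∥ EG]
4. G_y = 4  [EC ∥ GD ∩ CD ∥ EG]
   → G = (-7, 4)

B = (-13/3, 17/3)
G = (-7, 4)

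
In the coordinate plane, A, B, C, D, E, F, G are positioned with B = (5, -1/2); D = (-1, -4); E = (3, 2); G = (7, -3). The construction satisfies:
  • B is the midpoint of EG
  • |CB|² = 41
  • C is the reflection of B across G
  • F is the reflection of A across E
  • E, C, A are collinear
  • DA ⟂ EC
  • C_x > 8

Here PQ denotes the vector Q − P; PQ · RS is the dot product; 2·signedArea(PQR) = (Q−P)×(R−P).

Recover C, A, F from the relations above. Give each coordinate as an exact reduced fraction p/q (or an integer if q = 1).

A = (179/41, 12/41)
C = (9, -11/2)
F = (67/41, 152/41)

1. C_x = 9  [C is the reflection of B across G]
2. C_y = -11/2  [C is the reflection of B across G]
   → C = (9, -11/2)
3. A_x = 179/41  [E, C, A are collinear ∩ DA ⟂ EC]
4. A_y = 12/41  [E, C, A are collinear ∩ DA ⟂ EC]
   → A = (179/41, 12/41)
5. F_x = 67/41  [F is the reflection of A across E]
6. F_y = 152/41  [F is the reflection of A across E]
   → F = (67/41, 152/41)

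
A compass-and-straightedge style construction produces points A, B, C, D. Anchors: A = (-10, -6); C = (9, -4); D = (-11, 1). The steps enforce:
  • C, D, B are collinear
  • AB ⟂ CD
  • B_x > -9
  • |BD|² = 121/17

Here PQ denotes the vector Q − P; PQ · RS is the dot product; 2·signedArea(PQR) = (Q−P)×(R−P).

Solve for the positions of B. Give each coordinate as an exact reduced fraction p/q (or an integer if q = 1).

B = (-143/17, 6/17)

1. B_x = -143/17  [C, D, B are collinear ∩ AB ⟂ CD]
2. B_y = 6/17  [C, D, B are collinear ∩ AB ⟂ CD]
   → B = (-143/17, 6/17)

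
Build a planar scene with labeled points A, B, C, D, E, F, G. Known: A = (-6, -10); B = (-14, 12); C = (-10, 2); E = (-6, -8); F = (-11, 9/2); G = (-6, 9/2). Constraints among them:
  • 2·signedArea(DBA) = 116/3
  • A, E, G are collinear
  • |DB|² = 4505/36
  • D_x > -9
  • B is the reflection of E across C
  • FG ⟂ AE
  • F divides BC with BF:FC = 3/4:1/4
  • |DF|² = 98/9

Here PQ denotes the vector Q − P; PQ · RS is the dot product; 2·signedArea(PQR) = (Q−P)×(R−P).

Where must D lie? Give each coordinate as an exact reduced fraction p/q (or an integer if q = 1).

D = (-26/3, 13/6)

1. D_x = -26/3  [line 22·x + 8·y + 520/3 = 0 ∩ |DF|² = 98/9]
2. D_y = 13/6  [line 22·x + 8·y + 520/3 = 0 ∩ |DF|² = 98/9]
   → D = (-26/3, 13/6)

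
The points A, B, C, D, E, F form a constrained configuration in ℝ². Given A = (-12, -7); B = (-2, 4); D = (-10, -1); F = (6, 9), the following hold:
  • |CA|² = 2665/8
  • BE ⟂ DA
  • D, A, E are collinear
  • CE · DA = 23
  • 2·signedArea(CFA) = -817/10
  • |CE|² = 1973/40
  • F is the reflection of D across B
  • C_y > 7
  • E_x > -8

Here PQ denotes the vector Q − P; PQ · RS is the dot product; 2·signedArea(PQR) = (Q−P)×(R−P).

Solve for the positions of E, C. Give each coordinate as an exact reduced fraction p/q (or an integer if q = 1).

C = (-17/20, 149/20)
E = (-77/10, 59/10)

1. E_x = -77/10  [D, A, E are collinear ∩ BE ⟂ DA]
2. E_y = 59/10  [D, A, E are collinear ∩ BE ⟂ DA]
   → E = (-77/10, 59/10)
3. C_x = -17/20  [CE · DA = 23 ∩ 2·signedArea(CFA) = -817/10]
4. C_y = 149/20  [CE · DA = 23 ∩ 2·signedArea(CFA) = -817/10]
   → C = (-17/20, 149/20)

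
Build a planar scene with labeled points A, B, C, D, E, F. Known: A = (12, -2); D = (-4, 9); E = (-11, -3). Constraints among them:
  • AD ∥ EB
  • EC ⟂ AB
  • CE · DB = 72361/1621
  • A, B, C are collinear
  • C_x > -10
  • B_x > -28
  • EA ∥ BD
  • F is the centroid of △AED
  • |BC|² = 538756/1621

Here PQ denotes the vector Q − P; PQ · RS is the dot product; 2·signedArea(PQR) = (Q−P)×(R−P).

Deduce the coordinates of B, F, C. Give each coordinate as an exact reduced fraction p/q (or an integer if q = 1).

B = (-27, 8)
C = (-15141/1621, 5628/1621)
F = (-1, 4/3)

1. B_x = -27  [EA ∥ BD ∩ AD ∥ EB]
2. B_y = 8  [EA ∥ BD ∩ AD ∥ EB]
   → B = (-27, 8)
3. F_x = -1  [F is the centroid of △AED]
4. F_y = 4/3  [F is the centroid of △AED]
   → F = (-1, 4/3)
5. C_x = -15141/1621  [A, B, C are collinear ∩ EC ⟂ AB]
6. C_y = 5628/1621  [A, B, C are collinear ∩ EC ⟂ AB]
   → C = (-15141/1621, 5628/1621)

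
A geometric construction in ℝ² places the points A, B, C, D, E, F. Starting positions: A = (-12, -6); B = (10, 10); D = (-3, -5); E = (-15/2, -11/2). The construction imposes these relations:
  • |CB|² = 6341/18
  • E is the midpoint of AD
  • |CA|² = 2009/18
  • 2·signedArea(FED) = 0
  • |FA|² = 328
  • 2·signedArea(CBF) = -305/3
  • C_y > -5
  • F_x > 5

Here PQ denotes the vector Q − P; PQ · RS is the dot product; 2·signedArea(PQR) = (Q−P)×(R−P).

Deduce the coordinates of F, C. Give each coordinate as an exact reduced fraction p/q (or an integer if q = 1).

1. F_x = 6  [line -1/2·x + 9/2·y + 21 = 0 ∩ |FA|² = 328]
2. F_y = -4  [line -1/2·x + 9/2·y + 21 = 0 ∩ |FA|² = 328]
   → F = (6, -4)
3. C_x = -3/2  [line 14·x + -4·y + 5/3 = 0 ∩ |CA|² = 2009/18]
4. C_y = -29/6  [line 14·x + -4·y + 5/3 = 0 ∩ |CA|² = 2009/18]
   → C = (-3/2, -29/6)

C = (-3/2, -29/6)
F = (6, -4)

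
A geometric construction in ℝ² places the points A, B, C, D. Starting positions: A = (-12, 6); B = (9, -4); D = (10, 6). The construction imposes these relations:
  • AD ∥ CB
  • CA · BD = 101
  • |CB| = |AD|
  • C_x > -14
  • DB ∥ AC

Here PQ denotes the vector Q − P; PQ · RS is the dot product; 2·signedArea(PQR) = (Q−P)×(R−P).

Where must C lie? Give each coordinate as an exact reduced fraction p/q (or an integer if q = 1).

1. C_x = -13  [AD ∥ CB ∩ DB ∥ AC]
2. C_y = -4  [AD ∥ CB ∩ DB ∥ AC]
   → C = (-13, -4)

C = (-13, -4)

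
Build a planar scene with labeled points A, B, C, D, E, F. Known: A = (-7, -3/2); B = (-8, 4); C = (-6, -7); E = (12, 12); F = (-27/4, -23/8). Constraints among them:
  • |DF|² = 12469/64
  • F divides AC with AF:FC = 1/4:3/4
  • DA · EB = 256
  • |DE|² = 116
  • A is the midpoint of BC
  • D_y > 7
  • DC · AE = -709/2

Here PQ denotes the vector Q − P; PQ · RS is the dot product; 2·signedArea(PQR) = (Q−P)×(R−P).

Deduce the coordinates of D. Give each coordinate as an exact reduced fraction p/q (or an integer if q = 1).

D = (2, 8)

1. D_x = 2  [DC · AE = -709/2 ∩ DA · EB = 256]
2. D_y = 8  [DC · AE = -709/2 ∩ DA · EB = 256]
   → D = (2, 8)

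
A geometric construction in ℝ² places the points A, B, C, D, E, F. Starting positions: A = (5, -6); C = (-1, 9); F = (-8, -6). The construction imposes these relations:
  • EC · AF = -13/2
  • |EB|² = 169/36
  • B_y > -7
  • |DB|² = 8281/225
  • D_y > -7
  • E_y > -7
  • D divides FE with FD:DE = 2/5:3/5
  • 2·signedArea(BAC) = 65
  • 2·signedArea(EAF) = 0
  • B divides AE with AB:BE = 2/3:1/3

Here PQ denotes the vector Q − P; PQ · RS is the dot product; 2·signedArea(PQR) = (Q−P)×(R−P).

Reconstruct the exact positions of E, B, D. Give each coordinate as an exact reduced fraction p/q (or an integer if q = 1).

B = (2/3, -6)
D = (-27/5, -6)
E = (-3/2, -6)

1. E_x = -3/2  [2·signedArea(EAF) = 0 ∩ EC · AF = -13/2]
2. E_y = -6  [2·signedArea(EAF) = 0 ∩ EC · AF = -13/2]
   → E = (-3/2, -6)
3. B_x = 2/3  [B divides AE with AB:BE = 2/3:1/3]
4. B_y = -6  [B divides AE with AB:BE = 2/3:1/3]
   → B = (2/3, -6)
5. D_x = -27/5  [D divides FE with FD:DE = 2/5:3/5]
6. D_y = -6  [D divides FE with FD:DE = 2/5:3/5]
   → D = (-27/5, -6)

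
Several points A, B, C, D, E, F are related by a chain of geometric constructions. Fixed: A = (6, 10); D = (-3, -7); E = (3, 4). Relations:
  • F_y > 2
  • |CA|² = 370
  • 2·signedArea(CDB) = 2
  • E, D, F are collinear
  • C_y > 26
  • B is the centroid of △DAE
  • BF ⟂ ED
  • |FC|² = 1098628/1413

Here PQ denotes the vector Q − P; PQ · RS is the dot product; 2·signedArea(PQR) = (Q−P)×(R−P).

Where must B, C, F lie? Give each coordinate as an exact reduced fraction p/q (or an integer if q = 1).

B = (2, 7/3)
C = (15, 27)
F = (325/157, 1081/471)

1. B_x = 2  [B is the centroid of △DAE]
2. B_y = 7/3  [B is the centroid of △DAE]
   → B = (2, 7/3)
3. C_x = 15  [line -28/3·x + 5·y + 5 = 0 ∩ |CA|² = 370]
4. C_y = 27  [line -28/3·x + 5·y + 5 = 0 ∩ |CA|² = 370]
   → C = (15, 27)
5. F_x = 325/157  [E, D, F are collinear ∩ BF ⟂ ED]
6. F_y = 1081/471  [E, D, F are collinear ∩ BF ⟂ ED]
   → F = (325/157, 1081/471)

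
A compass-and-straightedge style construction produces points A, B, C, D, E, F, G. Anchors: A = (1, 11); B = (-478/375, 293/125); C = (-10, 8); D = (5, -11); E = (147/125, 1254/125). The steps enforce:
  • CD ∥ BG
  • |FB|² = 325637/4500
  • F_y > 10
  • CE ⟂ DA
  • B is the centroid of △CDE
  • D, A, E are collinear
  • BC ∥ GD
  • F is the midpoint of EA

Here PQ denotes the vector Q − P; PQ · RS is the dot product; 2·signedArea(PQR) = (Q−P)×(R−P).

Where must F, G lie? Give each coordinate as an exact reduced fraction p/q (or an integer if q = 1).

F = (136/125, 2629/250)
G = (5147/375, -2082/125)

1. F_x = 136/125  [F is the midpoint of EA]
2. F_y = 2629/250  [F is the midpoint of EA]
   → F = (136/125, 2629/250)
3. G_x = 5147/375  [BC ∥ GD ∩ CD ∥ BG]
4. G_y = -2082/125  [BC ∥ GD ∩ CD ∥ BG]
   → G = (5147/375, -2082/125)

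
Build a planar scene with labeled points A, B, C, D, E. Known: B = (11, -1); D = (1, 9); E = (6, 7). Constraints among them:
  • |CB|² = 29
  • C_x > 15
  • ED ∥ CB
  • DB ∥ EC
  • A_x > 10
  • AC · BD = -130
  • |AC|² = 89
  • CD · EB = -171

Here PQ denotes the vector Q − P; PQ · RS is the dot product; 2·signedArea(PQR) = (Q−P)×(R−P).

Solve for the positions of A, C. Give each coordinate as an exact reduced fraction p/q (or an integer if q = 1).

A = (11, 5)
C = (16, -3)

1. C_x = 16  [ED ∥ CB ∩ DB ∥ EC]
2. C_y = -3  [ED ∥ CB ∩ DB ∥ EC]
   → C = (16, -3)
3. A_x = 11  [line 10·x + -10·y + -60 = 0 ∩ |AC|² = 89]
4. A_y = 5  [line 10·x + -10·y + -60 = 0 ∩ |AC|² = 89]
   → A = (11, 5)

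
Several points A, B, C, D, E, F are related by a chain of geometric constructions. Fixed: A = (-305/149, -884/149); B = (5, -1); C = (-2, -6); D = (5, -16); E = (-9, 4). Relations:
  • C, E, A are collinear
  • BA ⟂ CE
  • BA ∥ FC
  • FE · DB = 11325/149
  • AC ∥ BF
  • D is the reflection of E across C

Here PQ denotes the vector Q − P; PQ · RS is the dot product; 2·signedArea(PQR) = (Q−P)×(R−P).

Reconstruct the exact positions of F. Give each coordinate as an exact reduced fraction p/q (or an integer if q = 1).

1. F_x = 752/149  [BA ∥ FC ∩ AC ∥ BF]
2. F_y = -159/149  [BA ∥ FC ∩ AC ∥ BF]
   → F = (752/149, -159/149)

F = (752/149, -159/149)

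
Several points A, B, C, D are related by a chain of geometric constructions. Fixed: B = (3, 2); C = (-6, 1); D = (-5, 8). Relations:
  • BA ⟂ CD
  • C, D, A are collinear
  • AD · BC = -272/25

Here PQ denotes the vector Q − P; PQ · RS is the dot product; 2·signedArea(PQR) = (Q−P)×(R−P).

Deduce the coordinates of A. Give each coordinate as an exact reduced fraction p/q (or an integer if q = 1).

1. A_x = -142/25  [C, D, A are collinear ∩ BA ⟂ CD]
2. A_y = 81/25  [C, D, A are collinear ∩ BA ⟂ CD]
   → A = (-142/25, 81/25)

A = (-142/25, 81/25)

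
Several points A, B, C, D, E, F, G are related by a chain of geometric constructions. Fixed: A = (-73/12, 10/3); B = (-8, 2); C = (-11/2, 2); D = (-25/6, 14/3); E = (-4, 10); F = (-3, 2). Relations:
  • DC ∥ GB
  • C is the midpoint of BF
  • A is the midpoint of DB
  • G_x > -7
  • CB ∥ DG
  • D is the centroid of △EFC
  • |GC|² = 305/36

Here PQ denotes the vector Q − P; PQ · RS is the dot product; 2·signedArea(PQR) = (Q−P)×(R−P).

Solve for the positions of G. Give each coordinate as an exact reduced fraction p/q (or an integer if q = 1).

1. G_x = -20/3  [DC ∥ GB ∩ CB ∥ DG]
2. G_y = 14/3  [DC ∥ GB ∩ CB ∥ DG]
   → G = (-20/3, 14/3)

G = (-20/3, 14/3)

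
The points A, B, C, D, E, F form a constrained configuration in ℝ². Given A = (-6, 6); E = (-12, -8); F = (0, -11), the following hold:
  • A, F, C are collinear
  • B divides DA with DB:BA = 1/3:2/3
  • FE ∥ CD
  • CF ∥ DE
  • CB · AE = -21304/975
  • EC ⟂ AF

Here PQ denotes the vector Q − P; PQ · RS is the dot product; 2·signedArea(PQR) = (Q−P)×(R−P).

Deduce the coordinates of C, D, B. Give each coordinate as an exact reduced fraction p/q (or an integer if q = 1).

1. C_x = -738/325  [A, F, C are collinear ∩ EC ⟂ AF]
2. C_y = -1484/325  [A, F, C are collinear ∩ EC ⟂ AF]
   → C = (-738/325, -1484/325)
3. D_x = -4638/325  [CF ∥ DE ∩ FE ∥ CD]
4. D_y = -509/325  [CF ∥ DE ∩ FE ∥ CD]
   → D = (-4638/325, -509/325)
5. B_x = -3742/325  [B divides DA with DB:BA = 1/3:2/3]
6. B_y = 932/975  [B divides DA with DB:BA = 1/3:2/3]
   → B = (-3742/325, 932/975)

B = (-3742/325, 932/975)
C = (-738/325, -1484/325)
D = (-4638/325, -509/325)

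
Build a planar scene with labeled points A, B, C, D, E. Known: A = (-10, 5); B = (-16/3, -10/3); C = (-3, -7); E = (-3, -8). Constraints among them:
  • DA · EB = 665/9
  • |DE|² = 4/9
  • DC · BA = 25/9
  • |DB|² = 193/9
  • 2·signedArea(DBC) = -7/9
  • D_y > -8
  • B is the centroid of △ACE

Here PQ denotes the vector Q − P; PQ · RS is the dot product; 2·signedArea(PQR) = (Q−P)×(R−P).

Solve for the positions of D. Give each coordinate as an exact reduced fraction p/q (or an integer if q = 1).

1. D_x = -3  [DA · EB = 665/9 ∩ 2·signedArea(DBC) = -7/9]
2. D_y = -22/3  [DA · EB = 665/9 ∩ 2·signedArea(DBC) = -7/9]
   → D = (-3, -22/3)

D = (-3, -22/3)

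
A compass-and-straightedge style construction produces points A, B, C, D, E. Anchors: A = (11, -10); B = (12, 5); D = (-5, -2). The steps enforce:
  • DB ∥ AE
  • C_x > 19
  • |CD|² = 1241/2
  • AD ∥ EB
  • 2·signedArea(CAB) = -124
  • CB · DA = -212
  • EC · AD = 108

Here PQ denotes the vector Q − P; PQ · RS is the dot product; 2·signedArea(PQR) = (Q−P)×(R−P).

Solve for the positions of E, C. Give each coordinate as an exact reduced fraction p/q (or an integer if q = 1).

1. E_x = 28  [AD ∥ EB ∩ DB ∥ AE]
2. E_y = -3  [AD ∥ EB ∩ DB ∥ AE]
   → E = (28, -3)
3. C_x = 39/2  [CB · DA = -212 ∩ 2·signedArea(CAB) = -124]
4. C_y = -13/2  [CB · DA = -212 ∩ 2·signedArea(CAB) = -124]
   → C = (39/2, -13/2)

C = (39/2, -13/2)
E = (28, -3)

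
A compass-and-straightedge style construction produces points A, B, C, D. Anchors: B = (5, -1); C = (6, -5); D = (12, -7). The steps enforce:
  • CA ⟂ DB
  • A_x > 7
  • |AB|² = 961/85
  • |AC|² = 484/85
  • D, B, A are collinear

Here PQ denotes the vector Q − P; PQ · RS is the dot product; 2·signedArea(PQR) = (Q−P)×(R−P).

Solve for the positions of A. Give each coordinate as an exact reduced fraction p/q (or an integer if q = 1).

A = (642/85, -271/85)

1. A_x = 642/85  [D, B, A are collinear ∩ CA ⟂ DB]
2. A_y = -271/85  [D, B, A are collinear ∩ CA ⟂ DB]
   → A = (642/85, -271/85)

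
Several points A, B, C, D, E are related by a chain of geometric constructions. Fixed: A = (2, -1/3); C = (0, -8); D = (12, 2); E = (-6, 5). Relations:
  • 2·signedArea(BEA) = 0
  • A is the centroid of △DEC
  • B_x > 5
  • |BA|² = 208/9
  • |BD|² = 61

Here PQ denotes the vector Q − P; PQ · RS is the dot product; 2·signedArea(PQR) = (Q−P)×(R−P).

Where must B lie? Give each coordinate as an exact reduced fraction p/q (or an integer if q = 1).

B = (6, -3)

1. B_x = 6  [line 16/3·x + 8·y + -8 = 0 ∩ |BA|² = 208/9]
2. B_y = -3  [line 16/3·x + 8·y + -8 = 0 ∩ |BA|² = 208/9]
   → B = (6, -3)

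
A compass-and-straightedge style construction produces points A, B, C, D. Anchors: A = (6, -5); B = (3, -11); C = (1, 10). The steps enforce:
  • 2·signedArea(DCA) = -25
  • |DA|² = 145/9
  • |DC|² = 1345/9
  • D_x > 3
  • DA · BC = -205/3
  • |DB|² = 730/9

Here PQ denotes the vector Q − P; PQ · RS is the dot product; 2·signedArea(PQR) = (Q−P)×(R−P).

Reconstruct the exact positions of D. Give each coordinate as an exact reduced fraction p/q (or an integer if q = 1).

D = (10/3, -2)

1. D_x = 10/3  [DA · BC = -205/3 ∩ 2·signedArea(DCA) = -25]
2. D_y = -2  [DA · BC = -205/3 ∩ 2·signedArea(DCA) = -25]
   → D = (10/3, -2)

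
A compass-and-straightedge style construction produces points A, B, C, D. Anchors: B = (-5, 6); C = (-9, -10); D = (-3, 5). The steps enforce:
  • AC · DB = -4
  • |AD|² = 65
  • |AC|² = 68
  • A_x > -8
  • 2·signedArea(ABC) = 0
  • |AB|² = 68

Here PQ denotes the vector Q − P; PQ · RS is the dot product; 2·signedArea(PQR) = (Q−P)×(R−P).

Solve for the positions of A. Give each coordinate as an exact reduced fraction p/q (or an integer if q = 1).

A = (-7, -2)

1. A_x = -7  [2·signedArea(ABC) = 0 ∩ AC · DB = -4]
2. A_y = -2  [2·signedArea(ABC) = 0 ∩ AC · DB = -4]
   → A = (-7, -2)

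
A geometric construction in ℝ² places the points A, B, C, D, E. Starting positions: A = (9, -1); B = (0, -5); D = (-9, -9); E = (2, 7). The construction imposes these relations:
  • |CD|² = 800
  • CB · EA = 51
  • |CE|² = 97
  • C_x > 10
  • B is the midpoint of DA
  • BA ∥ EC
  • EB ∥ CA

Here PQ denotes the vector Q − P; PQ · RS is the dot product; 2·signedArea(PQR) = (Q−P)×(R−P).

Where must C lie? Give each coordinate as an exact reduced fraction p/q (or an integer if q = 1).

C = (11, 11)

1. C_x = 11  [EB ∥ CA ∩ BA ∥ EC]
2. C_y = 11  [EB ∥ CA ∩ BA ∥ EC]
   → C = (11, 11)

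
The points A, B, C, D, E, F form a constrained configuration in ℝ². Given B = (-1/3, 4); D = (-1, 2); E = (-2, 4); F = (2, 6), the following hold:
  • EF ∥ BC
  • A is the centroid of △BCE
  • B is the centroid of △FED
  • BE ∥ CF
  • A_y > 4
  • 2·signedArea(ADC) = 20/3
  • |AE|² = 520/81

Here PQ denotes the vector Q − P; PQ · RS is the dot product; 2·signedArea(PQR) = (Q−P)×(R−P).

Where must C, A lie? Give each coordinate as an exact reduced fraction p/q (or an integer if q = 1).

1. C_x = 11/3  [BE ∥ CF ∩ EF ∥ BC]
2. C_y = 6  [BE ∥ CF ∩ EF ∥ BC]
   → C = (11/3, 6)
3. A_x = 4/9  [A is the centroid of △BCE]
4. A_y = 14/3  [A is the centroid of △BCE]
   → A = (4/9, 14/3)

A = (4/9, 14/3)
C = (11/3, 6)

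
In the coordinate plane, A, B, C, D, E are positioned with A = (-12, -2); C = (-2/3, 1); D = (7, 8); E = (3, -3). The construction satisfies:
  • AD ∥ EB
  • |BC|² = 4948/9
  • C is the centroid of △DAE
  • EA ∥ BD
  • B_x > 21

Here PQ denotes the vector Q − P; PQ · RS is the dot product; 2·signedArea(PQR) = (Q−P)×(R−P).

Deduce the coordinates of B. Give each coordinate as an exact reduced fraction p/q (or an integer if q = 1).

1. B_x = 22  [EA ∥ BD ∩ AD ∥ EB]
2. B_y = 7  [EA ∥ BD ∩ AD ∥ EB]
   → B = (22, 7)

B = (22, 7)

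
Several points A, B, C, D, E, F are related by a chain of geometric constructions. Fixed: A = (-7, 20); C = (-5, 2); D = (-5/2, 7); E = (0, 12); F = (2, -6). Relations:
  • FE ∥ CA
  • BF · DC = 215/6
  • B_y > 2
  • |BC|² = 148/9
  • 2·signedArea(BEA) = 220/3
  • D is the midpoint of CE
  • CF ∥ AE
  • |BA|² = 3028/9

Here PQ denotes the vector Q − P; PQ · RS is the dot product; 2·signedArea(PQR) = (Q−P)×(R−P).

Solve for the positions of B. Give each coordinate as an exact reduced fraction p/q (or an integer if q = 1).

B = (-1, 8/3)

1. B_x = -1  [2·signedArea(BEA) = 220/3 ∩ BF · DC = 215/6]
2. B_y = 8/3  [2·signedArea(BEA) = 220/3 ∩ BF · DC = 215/6]
   → B = (-1, 8/3)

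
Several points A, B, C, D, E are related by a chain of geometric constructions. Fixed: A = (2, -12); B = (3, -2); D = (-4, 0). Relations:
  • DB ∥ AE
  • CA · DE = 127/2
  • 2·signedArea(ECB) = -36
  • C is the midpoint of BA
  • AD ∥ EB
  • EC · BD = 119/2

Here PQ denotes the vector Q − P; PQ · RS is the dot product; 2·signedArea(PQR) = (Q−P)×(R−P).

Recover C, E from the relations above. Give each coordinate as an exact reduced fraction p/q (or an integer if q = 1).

C = (5/2, -7)
E = (9, -14)

1. C_x = 5/2  [C is the midpoint of BA]
2. C_y = -7  [C is the midpoint of BA]
   → C = (5/2, -7)
3. E_x = 9  [AD ∥ EB ∩ DB ∥ AE]
4. E_y = -14  [AD ∥ EB ∩ DB ∥ AE]
   → E = (9, -14)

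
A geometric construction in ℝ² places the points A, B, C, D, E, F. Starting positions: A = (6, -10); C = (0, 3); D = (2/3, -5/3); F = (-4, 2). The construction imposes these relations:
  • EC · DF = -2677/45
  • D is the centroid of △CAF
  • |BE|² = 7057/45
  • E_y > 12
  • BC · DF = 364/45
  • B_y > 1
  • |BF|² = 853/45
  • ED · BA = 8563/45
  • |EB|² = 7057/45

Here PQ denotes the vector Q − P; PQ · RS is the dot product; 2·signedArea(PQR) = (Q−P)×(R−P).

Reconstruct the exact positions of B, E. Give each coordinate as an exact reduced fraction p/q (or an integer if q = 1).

B = (4/15, 17/15)
E = (-82/15, 184/15)

1. B_x = 4/15  [line 14/3·x + -11/3·y + 131/45 = 0 ∩ |BF|² = 853/45]
2. B_y = 17/15  [line 14/3·x + -11/3·y + 131/45 = 0 ∩ |BF|² = 853/45]
   → B = (4/15, 17/15)
3. E_x = -82/15  [ED · BA = 8563/45 ∩ EC · DF = -2677/45]
4. E_y = 184/15  [ED · BA = 8563/45 ∩ EC · DF = -2677/45]
   → E = (-82/15, 184/15)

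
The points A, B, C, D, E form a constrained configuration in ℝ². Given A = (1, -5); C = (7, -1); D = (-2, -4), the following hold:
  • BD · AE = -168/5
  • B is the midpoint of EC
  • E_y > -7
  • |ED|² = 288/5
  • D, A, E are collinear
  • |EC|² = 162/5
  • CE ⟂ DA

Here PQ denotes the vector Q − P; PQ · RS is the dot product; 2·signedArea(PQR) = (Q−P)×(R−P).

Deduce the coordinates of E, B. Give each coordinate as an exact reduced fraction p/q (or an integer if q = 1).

B = (61/10, -37/10)
E = (26/5, -32/5)

1. E_x = 26/5  [D, A, E are collinear ∩ CE ⟂ DA]
2. E_y = -32/5  [D, A, E are collinear ∩ CE ⟂ DA]
   → E = (26/5, -32/5)
3. B_x = 61/10  [B is the midpoint of EC]
4. B_y = -37/10  [B is the midpoint of EC]
   → B = (61/10, -37/10)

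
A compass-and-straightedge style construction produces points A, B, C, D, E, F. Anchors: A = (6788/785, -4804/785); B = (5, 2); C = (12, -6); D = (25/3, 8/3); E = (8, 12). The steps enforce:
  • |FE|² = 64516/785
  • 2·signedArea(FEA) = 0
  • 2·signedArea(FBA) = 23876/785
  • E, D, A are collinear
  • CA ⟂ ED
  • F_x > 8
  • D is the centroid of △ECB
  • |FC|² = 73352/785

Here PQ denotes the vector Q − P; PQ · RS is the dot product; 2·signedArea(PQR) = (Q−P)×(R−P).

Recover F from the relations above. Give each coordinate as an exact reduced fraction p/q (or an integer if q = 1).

1. F_x = 6534/785  [2·signedArea(FEA) = 0 ∩ 2·signedArea(FBA) = 23876/785]
2. F_y = 2308/785  [2·signedArea(FEA) = 0 ∩ 2·signedArea(FBA) = 23876/785]
   → F = (6534/785, 2308/785)

F = (6534/785, 2308/785)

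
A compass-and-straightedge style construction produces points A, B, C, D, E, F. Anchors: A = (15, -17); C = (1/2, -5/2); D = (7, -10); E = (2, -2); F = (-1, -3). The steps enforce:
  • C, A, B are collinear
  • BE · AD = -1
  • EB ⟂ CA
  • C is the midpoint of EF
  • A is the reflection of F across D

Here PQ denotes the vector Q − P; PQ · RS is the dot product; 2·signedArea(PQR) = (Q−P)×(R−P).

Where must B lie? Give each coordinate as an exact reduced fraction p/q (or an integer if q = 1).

B = (1, -3)

1. B_x = 1  [C, A, B are collinear ∩ EB ⟂ CA]
2. B_y = -3  [C, A, B are collinear ∩ EB ⟂ CA]
   → B = (1, -3)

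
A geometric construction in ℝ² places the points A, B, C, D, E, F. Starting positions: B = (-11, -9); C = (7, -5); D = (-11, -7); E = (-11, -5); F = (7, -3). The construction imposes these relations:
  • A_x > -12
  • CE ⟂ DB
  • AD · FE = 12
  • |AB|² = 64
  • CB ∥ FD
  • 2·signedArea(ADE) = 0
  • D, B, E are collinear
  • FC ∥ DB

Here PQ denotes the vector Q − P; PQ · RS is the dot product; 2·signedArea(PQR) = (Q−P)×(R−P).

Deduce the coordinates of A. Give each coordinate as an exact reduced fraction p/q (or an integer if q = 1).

1. A_x = -11  [2·signedArea(ADE) = 0 ∩ AD · FE = 12]
2. A_y = -1  [2·signedArea(ADE) = 0 ∩ AD · FE = 12]
   → A = (-11, -1)

A = (-11, -1)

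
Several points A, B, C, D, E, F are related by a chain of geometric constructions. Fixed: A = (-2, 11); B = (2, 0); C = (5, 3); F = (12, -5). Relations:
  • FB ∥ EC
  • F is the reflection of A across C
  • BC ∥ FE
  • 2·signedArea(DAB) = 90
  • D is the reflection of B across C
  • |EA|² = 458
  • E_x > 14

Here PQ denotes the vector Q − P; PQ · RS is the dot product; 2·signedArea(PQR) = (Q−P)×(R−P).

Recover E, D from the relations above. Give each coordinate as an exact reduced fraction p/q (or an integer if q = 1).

1. E_x = 15  [FB ∥ EC ∩ BC ∥ FE]
2. E_y = -2  [FB ∥ EC ∩ BC ∥ FE]
   → E = (15, -2)
3. D_x = 8  [D is the reflection of B across C]
4. D_y = 6  [D is the reflection of B across C]
   → D = (8, 6)

D = (8, 6)
E = (15, -2)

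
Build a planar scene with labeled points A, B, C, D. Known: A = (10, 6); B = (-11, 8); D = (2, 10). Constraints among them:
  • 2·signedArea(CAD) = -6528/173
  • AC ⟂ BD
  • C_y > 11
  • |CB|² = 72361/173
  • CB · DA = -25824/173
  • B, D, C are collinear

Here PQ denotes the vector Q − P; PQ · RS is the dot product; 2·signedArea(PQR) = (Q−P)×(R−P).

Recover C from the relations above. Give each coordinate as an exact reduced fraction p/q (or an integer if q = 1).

1. C_x = 1594/173  [B, D, C are collinear ∩ AC ⟂ BD]
2. C_y = 1922/173  [B, D, C are collinear ∩ AC ⟂ BD]
   → C = (1594/173, 1922/173)

C = (1594/173, 1922/173)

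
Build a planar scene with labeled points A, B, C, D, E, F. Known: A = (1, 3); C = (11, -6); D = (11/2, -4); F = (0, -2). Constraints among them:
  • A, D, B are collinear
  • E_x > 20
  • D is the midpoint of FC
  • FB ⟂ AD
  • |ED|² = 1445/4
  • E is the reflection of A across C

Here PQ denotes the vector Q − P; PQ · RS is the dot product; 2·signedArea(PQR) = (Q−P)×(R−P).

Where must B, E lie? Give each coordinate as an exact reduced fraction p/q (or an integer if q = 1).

B = (826/277, -23/277)
E = (21, -15)

1. B_x = 826/277  [A, D, B are collinear ∩ FB ⟂ AD]
2. B_y = -23/277  [A, D, B are collinear ∩ FB ⟂ AD]
   → B = (826/277, -23/277)
3. E_x = 21  [E is the reflection of A across C]
4. E_y = -15  [E is the reflection of A across C]
   → E = (21, -15)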